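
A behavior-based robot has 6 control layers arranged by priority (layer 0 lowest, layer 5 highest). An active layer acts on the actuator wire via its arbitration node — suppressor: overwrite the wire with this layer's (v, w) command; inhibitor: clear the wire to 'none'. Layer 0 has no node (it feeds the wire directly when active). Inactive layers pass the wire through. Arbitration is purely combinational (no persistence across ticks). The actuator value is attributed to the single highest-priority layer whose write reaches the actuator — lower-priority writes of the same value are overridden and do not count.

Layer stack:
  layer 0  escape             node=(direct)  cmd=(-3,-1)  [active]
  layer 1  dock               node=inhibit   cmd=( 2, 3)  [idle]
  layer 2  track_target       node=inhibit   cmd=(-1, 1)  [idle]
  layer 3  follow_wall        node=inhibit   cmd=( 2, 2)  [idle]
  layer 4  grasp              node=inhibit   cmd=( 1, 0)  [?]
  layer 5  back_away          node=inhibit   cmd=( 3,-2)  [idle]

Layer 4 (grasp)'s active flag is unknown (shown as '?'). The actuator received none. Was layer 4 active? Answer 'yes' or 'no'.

yes

If layer 4 is active=yes:
  actuator would be none
If layer 4 is active=no:
  actuator would be (-3, -1)
Observed none, so layer 4 was active.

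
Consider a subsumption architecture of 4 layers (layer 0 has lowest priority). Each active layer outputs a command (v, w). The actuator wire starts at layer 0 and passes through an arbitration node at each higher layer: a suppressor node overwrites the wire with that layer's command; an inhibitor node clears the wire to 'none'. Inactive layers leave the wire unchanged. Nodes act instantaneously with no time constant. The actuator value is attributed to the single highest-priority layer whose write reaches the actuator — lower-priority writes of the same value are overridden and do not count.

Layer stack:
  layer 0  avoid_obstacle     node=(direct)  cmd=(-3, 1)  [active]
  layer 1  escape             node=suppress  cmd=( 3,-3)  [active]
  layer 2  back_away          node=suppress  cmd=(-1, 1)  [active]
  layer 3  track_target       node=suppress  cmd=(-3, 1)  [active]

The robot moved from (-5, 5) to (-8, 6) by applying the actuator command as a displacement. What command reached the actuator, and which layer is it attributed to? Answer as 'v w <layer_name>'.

-3 1 track_target

displacement = (-8, 6) − (-5, 5) = (-3, 1)
layer 0 (avoid_obstacle) active — direct: (-3, 1)
layer 1 (escape) active — suppresses: (3, -3)
layer 2 (back_away) active — suppresses: (-1, 1)
layer 3 (track_target) active — suppresses: (-3, 1)
→ actuator (-3, 1) — from layer 3 (track_target)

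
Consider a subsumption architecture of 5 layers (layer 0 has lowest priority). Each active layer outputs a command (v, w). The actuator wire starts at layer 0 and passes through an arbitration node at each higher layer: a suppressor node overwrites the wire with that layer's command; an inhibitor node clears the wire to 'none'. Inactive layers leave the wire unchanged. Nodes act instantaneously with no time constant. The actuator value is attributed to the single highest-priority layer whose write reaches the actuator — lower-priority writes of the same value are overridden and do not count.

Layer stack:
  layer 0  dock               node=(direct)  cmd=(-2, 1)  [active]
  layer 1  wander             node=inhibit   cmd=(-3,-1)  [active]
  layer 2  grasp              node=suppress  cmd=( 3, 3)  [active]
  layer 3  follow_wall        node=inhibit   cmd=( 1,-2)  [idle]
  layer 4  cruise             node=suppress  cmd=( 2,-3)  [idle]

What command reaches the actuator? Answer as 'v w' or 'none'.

3 3

[0] dock on; wire := (-2, 1)
[1] wander on (inhibit); wire := none
[2] grasp on (suppress); wire := (3, 3)
[3] follow_wall off; pass (3, 3)
[4] cruise off; pass (3, 3)
output (3, 3)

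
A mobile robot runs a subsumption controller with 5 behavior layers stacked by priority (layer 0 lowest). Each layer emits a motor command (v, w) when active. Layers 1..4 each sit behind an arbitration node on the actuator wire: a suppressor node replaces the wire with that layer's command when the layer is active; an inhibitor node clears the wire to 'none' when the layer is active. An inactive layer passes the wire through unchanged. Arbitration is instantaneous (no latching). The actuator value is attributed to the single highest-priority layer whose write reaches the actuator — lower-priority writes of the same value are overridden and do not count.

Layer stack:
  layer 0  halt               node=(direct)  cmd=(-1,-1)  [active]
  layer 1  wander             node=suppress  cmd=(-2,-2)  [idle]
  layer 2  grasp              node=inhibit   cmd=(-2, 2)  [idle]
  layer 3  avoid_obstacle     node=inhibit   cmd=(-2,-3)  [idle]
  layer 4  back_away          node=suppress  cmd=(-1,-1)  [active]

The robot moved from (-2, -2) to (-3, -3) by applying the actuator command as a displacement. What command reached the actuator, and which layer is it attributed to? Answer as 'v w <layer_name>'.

displacement = (-3, -3) − (-2, -2) = (-1, -1)
layer 0 (halt) active — direct: (-1, -1)
layer 1 (wander) idle — unchanged: (-1, -1)
layer 2 (grasp) idle — unchanged: (-1, -1)
layer 3 (avoid_obstacle) idle — unchanged: (-1, -1)
layer 4 (back_away) active — suppresses: (-1, -1)
→ actuator (-1, -1) — from layer 4 (back_away)

-1 -1 back_away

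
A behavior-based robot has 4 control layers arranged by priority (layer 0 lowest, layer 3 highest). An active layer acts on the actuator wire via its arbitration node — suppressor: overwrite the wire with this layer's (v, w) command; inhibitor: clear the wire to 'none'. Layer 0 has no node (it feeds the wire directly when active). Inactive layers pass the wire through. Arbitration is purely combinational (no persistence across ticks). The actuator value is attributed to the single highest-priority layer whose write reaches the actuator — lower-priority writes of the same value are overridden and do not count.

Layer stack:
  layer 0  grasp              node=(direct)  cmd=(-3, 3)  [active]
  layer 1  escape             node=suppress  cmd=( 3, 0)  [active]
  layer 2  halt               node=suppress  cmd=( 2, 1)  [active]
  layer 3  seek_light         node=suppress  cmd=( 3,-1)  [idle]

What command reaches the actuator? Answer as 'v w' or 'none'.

2 1

[0] grasp on; wire := (-3, 3)
[1] escape on (suppress); wire := (3, 0)
[2] halt on (suppress); wire := (2, 1)
[3] seek_light off; pass (2, 1)
output (2, 1)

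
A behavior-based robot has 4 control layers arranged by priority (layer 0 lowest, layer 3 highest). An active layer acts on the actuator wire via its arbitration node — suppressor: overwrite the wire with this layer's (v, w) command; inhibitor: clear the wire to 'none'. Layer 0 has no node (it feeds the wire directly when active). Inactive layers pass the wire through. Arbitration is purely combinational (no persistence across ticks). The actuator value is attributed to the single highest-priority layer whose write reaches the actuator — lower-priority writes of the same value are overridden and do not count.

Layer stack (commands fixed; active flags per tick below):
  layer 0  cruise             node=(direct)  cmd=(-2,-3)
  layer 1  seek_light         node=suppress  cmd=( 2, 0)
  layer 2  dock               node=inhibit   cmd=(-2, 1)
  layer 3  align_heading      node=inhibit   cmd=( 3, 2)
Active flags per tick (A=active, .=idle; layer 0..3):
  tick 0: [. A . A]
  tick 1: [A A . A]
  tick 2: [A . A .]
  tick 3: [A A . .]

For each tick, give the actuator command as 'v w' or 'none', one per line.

none
none
none
2 0

tick 0:
  L0 cruise: idle → wire = none
  L1 seek_light: active, suppressor → wire = (2, 0)
  L2 dock: idle → wire stays (2, 0)
  L3 align_heading: active, inhibitor → wire = none
  actuator = none
tick 1:
  L0 cruise: active, feeds wire = (-2, -3)
  L1 seek_light: active, suppressor → wire = (2, 0)
  L2 dock: idle → wire stays (2, 0)
  L3 align_heading: active, inhibitor → wire = none
  actuator = none
tick 2:
  L0 cruise: active, feeds wire = (-2, -3)
  L1 seek_light: idle → wire stays (-2, -3)
  L2 dock: active, inhibitor → wire = none
  L3 align_heading: idle → wire stays none
  actuator = none
tick 3:
  L0 cruise: active, feeds wire = (-2, -3)
  L1 seek_light: active, suppressor → wire = (2, 0)
  L2 dock: idle → wire stays (2, 0)
  L3 align_heading: idle → wire stays (2, 0)
  actuator = (2, 0)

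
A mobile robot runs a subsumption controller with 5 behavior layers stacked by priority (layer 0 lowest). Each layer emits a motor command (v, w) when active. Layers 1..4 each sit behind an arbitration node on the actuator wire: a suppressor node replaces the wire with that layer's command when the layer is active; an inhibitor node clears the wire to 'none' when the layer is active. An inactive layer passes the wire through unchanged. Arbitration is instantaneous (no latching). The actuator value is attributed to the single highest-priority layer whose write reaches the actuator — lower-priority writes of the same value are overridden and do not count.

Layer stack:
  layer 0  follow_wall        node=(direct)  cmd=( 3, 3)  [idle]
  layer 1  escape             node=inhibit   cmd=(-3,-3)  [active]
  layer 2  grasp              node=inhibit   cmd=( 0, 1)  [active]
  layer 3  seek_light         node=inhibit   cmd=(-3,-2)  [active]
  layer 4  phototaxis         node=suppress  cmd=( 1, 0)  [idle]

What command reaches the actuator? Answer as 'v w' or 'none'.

layer 0 (follow_wall) idle — none
layer 1 (escape) active — inhibits: none
layer 2 (grasp) active — inhibits: none
layer 3 (seek_light) active — inhibits: none
layer 4 (phototaxis) idle — unchanged: none
→ actuator none

none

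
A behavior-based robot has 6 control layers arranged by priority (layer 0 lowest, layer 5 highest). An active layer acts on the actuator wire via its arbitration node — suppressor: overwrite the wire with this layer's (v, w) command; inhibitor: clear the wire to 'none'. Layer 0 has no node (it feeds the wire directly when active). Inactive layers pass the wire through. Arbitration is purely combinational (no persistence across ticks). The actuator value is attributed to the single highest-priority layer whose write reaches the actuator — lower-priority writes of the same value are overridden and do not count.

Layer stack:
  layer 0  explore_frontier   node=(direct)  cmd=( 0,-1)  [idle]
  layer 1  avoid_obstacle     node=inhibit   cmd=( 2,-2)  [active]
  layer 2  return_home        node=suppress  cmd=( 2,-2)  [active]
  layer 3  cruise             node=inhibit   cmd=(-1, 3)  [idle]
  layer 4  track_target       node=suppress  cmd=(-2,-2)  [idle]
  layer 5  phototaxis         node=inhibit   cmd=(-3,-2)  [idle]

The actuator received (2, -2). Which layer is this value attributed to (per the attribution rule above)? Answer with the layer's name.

return_home

layer 0 (explore_frontier) idle — none
layer 1 (avoid_obstacle) active — inhibits: none
layer 2 (return_home) active — suppresses: (2, -2)
layer 3 (cruise) idle — unchanged: (2, -2)
layer 4 (track_target) idle — unchanged: (2, -2)
layer 5 (phototaxis) idle — unchanged: (2, -2)
→ actuator (2, -2)
last writer: layer 2 = return_home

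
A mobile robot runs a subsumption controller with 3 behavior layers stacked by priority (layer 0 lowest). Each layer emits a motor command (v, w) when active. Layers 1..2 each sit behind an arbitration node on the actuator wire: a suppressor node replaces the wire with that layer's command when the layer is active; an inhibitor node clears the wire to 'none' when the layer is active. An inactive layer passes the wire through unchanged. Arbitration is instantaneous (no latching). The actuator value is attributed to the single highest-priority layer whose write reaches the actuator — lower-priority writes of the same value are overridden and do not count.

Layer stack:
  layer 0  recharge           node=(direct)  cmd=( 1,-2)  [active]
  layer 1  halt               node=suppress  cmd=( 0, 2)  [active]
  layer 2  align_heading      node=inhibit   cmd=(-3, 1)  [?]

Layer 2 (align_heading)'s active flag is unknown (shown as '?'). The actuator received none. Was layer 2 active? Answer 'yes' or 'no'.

yes

If layer 2 is active=yes:
  actuator would be none
If layer 2 is active=no:
  actuator would be (0, 2)
Observed none, so layer 2 was active.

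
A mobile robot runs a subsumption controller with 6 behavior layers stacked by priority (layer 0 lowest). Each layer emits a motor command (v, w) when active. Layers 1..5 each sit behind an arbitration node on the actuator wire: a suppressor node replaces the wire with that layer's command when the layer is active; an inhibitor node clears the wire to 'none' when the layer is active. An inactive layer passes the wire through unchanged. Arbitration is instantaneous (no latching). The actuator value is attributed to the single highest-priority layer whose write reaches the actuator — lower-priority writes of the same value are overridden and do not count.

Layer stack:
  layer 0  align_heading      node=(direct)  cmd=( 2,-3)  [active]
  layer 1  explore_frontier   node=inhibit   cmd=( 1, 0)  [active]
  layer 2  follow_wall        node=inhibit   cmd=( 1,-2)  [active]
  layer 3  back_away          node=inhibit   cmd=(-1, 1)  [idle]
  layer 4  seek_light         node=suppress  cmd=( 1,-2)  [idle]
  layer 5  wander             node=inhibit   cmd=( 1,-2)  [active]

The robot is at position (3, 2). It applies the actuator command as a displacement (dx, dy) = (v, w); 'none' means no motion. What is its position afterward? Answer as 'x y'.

3 2

layer 0 (align_heading) active — direct: (2, -3)
layer 1 (explore_frontier) active — inhibits: none
layer 2 (follow_wall) active — inhibits: none
layer 3 (back_away) idle — unchanged: none
layer 4 (seek_light) idle — unchanged: none
layer 5 (wander) active — inhibits: none
→ actuator none
position: (3, 2) + none = (3, 2)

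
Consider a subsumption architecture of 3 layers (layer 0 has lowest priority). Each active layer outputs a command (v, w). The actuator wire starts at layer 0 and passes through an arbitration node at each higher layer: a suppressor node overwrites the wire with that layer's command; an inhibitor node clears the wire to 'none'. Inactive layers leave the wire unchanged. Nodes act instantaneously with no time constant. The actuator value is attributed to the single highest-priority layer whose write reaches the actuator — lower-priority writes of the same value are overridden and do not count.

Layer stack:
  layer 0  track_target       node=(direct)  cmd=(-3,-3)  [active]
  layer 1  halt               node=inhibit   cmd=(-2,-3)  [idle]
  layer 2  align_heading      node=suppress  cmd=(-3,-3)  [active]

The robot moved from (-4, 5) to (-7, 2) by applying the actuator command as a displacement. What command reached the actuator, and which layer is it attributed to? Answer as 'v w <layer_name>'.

displacement = (-7, 2) − (-4, 5) = (-3, -3)
[0] track_target on; wire := (-3, -3)
[1] halt off; pass (-3, -3)
[2] align_heading on (suppress); wire := (-3, -3)
output (-3, -3) — from layer 2 (align_heading)

-3 -3 align_heading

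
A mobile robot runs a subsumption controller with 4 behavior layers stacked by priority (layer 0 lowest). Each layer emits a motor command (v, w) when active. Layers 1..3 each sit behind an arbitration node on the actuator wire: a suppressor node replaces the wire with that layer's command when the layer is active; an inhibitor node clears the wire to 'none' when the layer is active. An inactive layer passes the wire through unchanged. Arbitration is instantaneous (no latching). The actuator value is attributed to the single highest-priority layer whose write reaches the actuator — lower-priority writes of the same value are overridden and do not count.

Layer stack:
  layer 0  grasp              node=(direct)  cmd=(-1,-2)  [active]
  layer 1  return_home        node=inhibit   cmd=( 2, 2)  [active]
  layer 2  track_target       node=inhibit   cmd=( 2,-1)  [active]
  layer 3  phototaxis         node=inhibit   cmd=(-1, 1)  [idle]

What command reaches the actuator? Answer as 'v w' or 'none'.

none

[0] grasp on; wire := (-1, -2)
[1] return_home on (inhibit); wire := none
[2] track_target on (inhibit); wire := none
[3] phototaxis off; pass none
output none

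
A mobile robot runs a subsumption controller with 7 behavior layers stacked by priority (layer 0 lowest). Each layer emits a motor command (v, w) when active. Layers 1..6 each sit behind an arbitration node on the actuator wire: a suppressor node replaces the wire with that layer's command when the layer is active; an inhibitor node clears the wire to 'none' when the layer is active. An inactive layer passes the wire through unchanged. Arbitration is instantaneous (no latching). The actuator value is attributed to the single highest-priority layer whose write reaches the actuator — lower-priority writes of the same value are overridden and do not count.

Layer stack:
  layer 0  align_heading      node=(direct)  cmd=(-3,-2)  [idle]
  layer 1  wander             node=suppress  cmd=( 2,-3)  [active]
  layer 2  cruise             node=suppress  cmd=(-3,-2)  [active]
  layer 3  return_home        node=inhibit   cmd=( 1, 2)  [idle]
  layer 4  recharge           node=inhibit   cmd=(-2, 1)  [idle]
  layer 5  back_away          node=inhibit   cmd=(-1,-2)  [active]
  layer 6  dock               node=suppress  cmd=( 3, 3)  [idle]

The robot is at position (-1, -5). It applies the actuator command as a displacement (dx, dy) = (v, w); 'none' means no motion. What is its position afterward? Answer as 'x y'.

-1 -5

[0] align_heading off; wire := none
[1] wander on (suppress); wire := (2, -3)
[2] cruise on (suppress); wire := (-3, -2)
[3] return_home off; pass (-3, -2)
[4] recharge off; pass (-3, -2)
[5] back_away on (inhibit); wire := none
[6] dock off; pass none
output none
position: (-1, -5) + none = (-1, -5)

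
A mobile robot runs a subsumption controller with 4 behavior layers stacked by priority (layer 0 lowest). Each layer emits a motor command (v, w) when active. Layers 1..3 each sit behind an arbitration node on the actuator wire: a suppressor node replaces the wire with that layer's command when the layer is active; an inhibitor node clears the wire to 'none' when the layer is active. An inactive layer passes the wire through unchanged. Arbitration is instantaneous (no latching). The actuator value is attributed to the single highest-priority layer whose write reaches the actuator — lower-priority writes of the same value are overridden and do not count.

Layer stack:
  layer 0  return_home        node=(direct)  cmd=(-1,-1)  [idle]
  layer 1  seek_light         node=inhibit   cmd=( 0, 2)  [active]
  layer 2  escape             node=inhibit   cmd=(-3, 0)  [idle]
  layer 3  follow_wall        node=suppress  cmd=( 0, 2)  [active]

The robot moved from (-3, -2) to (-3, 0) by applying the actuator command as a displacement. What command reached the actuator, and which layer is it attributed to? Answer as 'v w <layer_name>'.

0 2 follow_wall

displacement = (-3, 0) − (-3, -2) = (0, 2)
layer 0 (return_home) idle — none
layer 1 (seek_light) active — inhibits: none
layer 2 (escape) idle — unchanged: none
layer 3 (follow_wall) active — suppresses: (0, 2)
→ actuator (0, 2) — from layer 3 (follow_wall)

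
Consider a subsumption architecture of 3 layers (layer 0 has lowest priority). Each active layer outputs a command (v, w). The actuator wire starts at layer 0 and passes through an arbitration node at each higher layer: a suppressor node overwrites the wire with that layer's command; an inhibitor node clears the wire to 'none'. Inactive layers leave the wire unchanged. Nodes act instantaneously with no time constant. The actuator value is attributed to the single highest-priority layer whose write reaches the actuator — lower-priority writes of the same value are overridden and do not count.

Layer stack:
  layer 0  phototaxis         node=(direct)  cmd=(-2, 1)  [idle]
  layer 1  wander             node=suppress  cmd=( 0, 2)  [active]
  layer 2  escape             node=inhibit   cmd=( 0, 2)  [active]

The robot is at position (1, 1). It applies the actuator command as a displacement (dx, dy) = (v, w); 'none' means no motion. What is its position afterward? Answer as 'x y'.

[0] phototaxis off; wire := none
[1] wander on (suppress); wire := (0, 2)
[2] escape on (inhibit); wire := none
output none
position: (1, 1) + none = (1, 1)

1 1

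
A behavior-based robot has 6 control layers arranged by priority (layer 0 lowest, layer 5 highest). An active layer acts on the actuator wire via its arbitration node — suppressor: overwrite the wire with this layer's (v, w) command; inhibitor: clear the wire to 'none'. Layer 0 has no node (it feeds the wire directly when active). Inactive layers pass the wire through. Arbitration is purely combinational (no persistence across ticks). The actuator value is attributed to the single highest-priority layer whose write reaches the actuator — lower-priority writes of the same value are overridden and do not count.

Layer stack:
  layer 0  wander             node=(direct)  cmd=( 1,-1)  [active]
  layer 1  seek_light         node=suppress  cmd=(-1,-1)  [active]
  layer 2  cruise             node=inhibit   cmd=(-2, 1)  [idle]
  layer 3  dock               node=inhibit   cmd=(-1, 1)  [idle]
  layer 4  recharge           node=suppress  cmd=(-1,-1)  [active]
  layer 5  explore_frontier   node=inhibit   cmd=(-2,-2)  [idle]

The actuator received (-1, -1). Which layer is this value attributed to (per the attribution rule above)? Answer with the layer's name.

recharge

L0 wander: active, feeds wire = (1, -1)
L1 seek_light: active, suppressor → wire = (-1, -1)
L2 cruise: idle → wire stays (-1, -1)
L3 dock: idle → wire stays (-1, -1)
L4 recharge: active, suppressor → wire = (-1, -1)
L5 explore_frontier: idle → wire stays (-1, -1)
actuator = (-1, -1)
last writer: layer 4 = recharge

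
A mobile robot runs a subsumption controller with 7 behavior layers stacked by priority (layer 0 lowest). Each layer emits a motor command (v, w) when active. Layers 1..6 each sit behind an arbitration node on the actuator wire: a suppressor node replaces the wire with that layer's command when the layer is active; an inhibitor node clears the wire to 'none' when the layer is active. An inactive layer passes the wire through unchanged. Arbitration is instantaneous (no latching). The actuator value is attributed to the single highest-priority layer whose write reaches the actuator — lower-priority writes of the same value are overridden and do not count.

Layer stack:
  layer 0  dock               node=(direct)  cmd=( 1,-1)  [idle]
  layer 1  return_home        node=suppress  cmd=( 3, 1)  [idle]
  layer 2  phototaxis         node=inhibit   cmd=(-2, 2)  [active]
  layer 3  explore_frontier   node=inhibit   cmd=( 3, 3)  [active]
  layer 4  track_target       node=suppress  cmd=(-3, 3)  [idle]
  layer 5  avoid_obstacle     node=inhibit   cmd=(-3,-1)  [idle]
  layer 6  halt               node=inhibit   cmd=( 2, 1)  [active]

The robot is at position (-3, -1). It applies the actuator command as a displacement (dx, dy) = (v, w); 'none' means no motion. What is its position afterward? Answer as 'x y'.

-3 -1

[0] dock off; wire := none
[1] return_home off; pass none
[2] phototaxis on (inhibit); wire := none
[3] explore_frontier on (inhibit); wire := none
[4] track_target off; pass none
[5] avoid_obstacle off; pass none
[6] halt on (inhibit); wire := none
output none
position: (-3, -1) + none = (-3, -1)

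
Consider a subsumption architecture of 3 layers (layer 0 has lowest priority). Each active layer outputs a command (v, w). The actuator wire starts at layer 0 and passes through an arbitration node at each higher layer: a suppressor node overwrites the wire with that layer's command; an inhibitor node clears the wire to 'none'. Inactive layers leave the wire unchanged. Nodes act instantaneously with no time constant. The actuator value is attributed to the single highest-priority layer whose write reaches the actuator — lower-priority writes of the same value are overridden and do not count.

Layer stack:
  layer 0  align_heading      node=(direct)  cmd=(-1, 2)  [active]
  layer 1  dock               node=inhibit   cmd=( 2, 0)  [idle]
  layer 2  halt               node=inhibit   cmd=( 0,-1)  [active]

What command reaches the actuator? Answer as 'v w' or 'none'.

none

[0] align_heading on; wire := (-1, 2)
[1] dock off; pass (-1, 2)
[2] halt on (inhibit); wire := none
output none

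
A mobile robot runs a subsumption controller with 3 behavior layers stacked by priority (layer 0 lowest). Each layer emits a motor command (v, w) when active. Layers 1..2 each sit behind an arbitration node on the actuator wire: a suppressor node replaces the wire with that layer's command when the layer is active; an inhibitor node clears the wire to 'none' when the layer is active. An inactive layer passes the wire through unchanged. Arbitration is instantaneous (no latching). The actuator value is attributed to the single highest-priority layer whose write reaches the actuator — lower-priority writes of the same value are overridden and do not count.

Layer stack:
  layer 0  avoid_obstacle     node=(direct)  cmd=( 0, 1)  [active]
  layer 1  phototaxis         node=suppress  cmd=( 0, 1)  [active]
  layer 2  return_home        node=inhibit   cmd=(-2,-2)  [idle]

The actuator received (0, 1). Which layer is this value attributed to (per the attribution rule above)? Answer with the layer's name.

phototaxis

[0] avoid_obstacle on; wire := (0, 1)
[1] phototaxis on (suppress); wire := (0, 1)
[2] return_home off; pass (0, 1)
output (0, 1)
last writer: layer 1 = phototaxis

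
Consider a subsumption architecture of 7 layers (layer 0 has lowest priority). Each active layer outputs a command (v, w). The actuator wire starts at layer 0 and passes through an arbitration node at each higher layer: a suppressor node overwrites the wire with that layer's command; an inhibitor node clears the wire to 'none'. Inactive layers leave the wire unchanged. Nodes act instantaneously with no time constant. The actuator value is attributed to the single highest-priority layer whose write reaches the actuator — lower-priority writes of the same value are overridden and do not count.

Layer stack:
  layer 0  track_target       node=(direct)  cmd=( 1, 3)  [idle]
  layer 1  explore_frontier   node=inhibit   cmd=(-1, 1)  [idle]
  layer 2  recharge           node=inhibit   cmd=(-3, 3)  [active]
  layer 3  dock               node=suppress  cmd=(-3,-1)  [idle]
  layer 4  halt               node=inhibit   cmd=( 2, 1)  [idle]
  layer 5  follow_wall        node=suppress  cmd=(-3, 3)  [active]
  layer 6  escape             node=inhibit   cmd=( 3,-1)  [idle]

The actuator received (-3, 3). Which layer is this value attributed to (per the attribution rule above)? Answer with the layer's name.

layer 0 (track_target) idle — none
layer 1 (explore_frontier) idle — unchanged: none
layer 2 (recharge) active — inhibits: none
layer 3 (dock) idle — unchanged: none
layer 4 (halt) idle — unchanged: none
layer 5 (follow_wall) active — suppresses: (-3, 3)
layer 6 (escape) idle — unchanged: (-3, 3)
→ actuator (-3, 3)
last writer: layer 5 = follow_wall

follow_wall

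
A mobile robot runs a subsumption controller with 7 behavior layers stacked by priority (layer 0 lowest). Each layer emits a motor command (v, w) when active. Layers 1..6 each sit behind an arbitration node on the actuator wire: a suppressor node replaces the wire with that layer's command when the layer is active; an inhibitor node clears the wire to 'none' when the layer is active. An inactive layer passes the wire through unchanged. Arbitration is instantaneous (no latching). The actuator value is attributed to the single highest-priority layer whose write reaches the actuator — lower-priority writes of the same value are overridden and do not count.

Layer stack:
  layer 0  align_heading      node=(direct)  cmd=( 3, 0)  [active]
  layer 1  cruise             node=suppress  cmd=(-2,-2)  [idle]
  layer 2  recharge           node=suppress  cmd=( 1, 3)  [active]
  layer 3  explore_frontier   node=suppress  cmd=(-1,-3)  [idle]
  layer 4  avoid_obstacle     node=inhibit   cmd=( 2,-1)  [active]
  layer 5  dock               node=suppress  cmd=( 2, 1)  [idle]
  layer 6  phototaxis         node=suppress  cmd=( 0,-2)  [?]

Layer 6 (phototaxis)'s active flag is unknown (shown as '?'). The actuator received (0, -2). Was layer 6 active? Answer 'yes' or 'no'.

If layer 6 is active=yes:
  actuator would be (0, -2)
If layer 6 is active=no:
  actuator would be none
Observed (0, -2), so layer 6 was active.

yes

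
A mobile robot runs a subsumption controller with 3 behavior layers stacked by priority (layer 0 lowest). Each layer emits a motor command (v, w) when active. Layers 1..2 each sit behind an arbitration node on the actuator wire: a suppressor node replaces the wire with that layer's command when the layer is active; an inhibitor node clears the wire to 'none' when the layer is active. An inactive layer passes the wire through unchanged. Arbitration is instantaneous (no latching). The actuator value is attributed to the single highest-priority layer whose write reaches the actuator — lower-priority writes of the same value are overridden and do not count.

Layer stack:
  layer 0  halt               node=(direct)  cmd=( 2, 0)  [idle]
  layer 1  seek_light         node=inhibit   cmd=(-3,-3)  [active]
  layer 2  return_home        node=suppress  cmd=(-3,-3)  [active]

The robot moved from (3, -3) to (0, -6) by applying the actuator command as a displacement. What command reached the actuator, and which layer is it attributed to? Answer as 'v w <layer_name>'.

-3 -3 return_home

displacement = (0, -6) − (3, -3) = (-3, -3)
layer 0 (halt) idle — none
layer 1 (seek_light) active — inhibits: none
layer 2 (return_home) active — suppresses: (-3, -3)
→ actuator (-3, -3) — from layer 2 (return_home)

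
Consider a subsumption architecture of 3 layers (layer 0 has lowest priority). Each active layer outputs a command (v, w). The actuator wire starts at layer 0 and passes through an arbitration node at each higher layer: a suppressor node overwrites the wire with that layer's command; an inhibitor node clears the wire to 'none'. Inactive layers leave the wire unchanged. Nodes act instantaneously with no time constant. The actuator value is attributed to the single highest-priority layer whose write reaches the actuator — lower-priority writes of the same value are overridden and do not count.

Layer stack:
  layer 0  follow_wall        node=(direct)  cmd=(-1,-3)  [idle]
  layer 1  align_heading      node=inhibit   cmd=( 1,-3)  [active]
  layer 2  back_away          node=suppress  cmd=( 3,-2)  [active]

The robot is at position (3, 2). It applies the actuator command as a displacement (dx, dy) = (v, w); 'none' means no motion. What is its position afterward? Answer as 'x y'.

6 0

layer 0 (follow_wall) idle — none
layer 1 (align_heading) active — inhibits: none
layer 2 (back_away) active — suppresses: (3, -2)
→ actuator (3, -2)
position: (3, 2) + (3, -2) = (6, 0)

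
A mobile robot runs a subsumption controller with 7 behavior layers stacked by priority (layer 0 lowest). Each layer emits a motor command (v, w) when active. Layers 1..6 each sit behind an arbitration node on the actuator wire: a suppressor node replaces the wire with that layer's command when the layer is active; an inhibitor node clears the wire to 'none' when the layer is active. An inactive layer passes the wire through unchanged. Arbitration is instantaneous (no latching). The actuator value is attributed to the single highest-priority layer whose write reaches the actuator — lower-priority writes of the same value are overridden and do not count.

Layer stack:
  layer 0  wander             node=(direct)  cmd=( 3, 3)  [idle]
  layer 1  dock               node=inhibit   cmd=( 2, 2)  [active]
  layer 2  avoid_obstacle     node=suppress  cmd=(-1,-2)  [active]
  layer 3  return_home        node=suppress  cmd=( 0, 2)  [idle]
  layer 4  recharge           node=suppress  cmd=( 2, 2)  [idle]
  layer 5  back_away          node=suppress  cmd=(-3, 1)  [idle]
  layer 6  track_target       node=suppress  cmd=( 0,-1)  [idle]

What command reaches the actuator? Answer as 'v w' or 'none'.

layer 0 (wander) idle — none
layer 1 (dock) active — inhibits: none
layer 2 (avoid_obstacle) active — suppresses: (-1, -2)
layer 3 (return_home) idle — unchanged: (-1, -2)
layer 4 (recharge) idle — unchanged: (-1, -2)
layer 5 (back_away) idle — unchanged: (-1, -2)
layer 6 (track_target) idle — unchanged: (-1, -2)
→ actuator (-1, -2)

-1 -2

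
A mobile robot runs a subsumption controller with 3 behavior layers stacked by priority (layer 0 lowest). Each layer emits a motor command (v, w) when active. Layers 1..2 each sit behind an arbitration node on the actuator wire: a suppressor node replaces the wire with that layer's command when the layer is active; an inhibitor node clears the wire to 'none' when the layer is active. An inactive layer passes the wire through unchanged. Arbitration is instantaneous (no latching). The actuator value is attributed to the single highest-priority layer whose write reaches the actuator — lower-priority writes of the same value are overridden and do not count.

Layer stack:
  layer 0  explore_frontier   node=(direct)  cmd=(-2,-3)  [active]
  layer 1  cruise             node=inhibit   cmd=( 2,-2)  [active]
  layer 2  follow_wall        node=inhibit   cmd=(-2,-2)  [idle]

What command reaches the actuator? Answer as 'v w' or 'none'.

layer 0 (explore_frontier) active — direct: (-2, -3)
layer 1 (cruise) active — inhibits: none
layer 2 (follow_wall) idle — unchanged: none
→ actuator none

none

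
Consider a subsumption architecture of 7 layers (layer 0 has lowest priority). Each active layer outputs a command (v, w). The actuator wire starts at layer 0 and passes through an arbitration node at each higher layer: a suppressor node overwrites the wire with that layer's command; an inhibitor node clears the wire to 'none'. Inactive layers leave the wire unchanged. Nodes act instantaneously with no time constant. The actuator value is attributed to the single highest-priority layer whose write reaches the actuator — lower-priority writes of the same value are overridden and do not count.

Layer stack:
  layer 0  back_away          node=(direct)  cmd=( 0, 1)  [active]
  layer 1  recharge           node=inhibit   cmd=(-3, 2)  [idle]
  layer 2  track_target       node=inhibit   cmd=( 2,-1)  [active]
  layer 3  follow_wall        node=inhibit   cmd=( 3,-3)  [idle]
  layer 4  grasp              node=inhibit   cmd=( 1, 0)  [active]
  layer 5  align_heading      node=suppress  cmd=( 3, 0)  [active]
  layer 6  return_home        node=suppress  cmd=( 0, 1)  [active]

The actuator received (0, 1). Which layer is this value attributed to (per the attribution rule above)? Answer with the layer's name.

return_home

L0 back_away: active, feeds wire = (0, 1)
L1 recharge: idle → wire stays (0, 1)
L2 track_target: active, inhibitor → wire = none
L3 follow_wall: idle → wire stays none
L4 grasp: active, inhibitor → wire = none
L5 align_heading: active, suppressor → wire = (3, 0)
L6 return_home: active, suppressor → wire = (0, 1)
actuator = (0, 1)
last writer: layer 6 = return_home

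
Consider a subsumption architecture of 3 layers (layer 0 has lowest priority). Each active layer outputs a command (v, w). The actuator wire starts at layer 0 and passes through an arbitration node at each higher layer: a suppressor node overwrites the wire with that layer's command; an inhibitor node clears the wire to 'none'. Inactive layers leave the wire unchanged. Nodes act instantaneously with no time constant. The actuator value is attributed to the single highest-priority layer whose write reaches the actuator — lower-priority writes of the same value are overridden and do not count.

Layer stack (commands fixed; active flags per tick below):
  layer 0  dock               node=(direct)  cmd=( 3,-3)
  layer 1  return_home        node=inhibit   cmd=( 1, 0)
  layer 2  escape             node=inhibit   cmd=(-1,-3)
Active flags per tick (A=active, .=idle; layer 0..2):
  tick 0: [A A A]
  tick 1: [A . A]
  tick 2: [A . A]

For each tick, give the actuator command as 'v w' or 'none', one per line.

none
none
none

tick 0:
  layer 0 (dock) active — direct: (3, -3)
  layer 1 (return_home) active — inhibits: none
  layer 2 (escape) active — inhibits: none
  → actuator none
tick 1:
  layer 0 (dock) active — direct: (3, -3)
  layer 1 (return_home) idle — unchanged: (3, -3)
  layer 2 (escape) active — inhibits: none
  → actuator none
tick 2:
  layer 0 (dock) active — direct: (3, -3)
  layer 1 (return_home) idle — unchanged: (3, -3)
  layer 2 (escape) active — inhibits: none
  → actuator none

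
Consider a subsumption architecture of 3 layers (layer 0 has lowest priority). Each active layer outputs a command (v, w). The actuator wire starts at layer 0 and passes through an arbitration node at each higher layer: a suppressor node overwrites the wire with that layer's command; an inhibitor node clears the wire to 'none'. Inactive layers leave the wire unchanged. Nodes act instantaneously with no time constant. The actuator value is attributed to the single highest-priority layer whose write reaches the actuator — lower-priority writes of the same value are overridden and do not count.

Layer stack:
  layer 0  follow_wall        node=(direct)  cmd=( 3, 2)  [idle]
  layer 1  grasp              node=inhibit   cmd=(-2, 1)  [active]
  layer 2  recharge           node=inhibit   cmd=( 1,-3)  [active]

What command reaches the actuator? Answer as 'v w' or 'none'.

none

layer 0 (follow_wall) idle — none
layer 1 (grasp) active — inhibits: none
layer 2 (recharge) active — inhibits: none
→ actuator none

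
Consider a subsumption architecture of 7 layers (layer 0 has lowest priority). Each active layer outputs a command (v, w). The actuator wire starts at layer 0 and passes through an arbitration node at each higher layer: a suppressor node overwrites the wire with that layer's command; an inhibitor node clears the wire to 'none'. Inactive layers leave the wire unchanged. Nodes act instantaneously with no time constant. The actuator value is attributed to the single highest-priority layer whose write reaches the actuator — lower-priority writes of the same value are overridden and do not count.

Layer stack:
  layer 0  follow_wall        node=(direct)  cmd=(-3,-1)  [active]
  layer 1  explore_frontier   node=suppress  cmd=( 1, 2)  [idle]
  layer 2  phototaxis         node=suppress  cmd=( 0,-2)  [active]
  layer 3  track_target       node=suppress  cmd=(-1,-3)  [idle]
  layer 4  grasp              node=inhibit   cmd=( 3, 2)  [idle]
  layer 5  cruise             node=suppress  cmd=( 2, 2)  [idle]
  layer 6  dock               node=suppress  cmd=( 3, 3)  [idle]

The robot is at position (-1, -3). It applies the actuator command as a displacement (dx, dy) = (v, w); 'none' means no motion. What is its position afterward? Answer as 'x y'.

[0] follow_wall on; wire := (-3, -1)
[1] explore_frontier off; pass (-3, -1)
[2] phototaxis on (suppress); wire := (0, -2)
[3] track_target off; pass (0, -2)
[4] grasp off; pass (0, -2)
[5] cruise off; pass (0, -2)
[6] dock off; pass (0, -2)
output (0, -2)
position: (-1, -3) + (0, -2) = (-1, -5)

-1 -5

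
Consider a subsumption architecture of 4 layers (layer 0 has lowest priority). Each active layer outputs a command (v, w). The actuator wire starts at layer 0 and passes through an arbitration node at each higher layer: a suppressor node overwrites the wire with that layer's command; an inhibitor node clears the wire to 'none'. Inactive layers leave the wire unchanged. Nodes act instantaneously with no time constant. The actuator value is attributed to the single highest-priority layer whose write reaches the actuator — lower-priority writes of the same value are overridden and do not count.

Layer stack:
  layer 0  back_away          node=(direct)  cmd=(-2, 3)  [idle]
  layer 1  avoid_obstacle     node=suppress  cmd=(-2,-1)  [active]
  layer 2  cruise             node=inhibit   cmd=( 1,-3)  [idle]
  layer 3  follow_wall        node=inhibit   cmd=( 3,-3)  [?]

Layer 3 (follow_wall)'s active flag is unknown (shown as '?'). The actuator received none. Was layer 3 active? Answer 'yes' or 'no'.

If layer 3 is active=yes:
  actuator would be none
If layer 3 is active=no:
  actuator would be (-2, -1)
Observed none, so layer 3 was active.

yes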